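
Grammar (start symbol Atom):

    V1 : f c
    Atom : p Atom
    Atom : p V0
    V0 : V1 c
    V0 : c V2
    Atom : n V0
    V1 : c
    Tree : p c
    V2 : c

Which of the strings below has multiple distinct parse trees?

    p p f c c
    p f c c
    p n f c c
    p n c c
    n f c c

p p f c c: 1 tree
p f c c: 1 tree
p n f c c: 1 tree
p n c c: 2 trees
n f c c: 1 tree

p n c c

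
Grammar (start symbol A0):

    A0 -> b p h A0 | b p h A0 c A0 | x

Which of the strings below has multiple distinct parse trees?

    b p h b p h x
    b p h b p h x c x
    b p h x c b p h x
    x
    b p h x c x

b p h b p h x c x

b p h b p h x: 1 tree
b p h b p h x c x: 2 trees
b p h x c b p h x: 1 tree
x: 1 tree
b p h x c x: 1 tree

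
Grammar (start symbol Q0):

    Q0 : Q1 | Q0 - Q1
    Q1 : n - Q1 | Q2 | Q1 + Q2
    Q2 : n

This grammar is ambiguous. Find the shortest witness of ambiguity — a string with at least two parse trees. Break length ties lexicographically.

length 1: no string has ≥2 trees
length 3: n - n has 2 parse trees

Two derivations of n - n:
  Q0 ⇒ Q1 ⇒ n - Q1 ⇒ n - Q2 ⇒ n - n
  Q0 ⇒ Q0 - Q1 ⇒ Q1 - Q1 ⇒ Q2 - Q1 ⇒ n - Q1 ⇒ n - Q2 ⇒ n - n

n - n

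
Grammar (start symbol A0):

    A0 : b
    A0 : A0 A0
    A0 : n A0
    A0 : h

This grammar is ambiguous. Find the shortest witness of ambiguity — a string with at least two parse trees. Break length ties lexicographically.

length 1: no string has ≥2 trees
length 2: no string has ≥2 trees
length 3: b b b has 2 parse trees

Two derivations of b b b:
  A0 ⇒ A0 A0 ⇒ b A0 ⇒ b A0 A0 ⇒ b b A0 ⇒ b b b
  A0 ⇒ A0 A0 ⇒ A0 A0 A0 ⇒ b A0 A0 ⇒ b b A0 ⇒ b b b

b b b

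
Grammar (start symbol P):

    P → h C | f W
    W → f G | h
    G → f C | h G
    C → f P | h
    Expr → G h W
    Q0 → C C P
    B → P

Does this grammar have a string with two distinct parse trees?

Unambiguous

Only P, W, G, C are reachable from P; ignoring the rest: Restricted to the reachable nonterminals, every rule has the form A → t or A → t B, and no two rules for the same A share a first terminal. The grammar encodes a DFA — one run per string.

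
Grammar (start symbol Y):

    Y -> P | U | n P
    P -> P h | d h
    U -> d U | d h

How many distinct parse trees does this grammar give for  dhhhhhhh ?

1

Parse trees for dhhhhhhh:
  [Y [P [P [P [P [P [P [P d h] h] h] h] h] h] h]]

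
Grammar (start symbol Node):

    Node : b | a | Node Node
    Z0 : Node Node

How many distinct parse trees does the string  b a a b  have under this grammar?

Parse trees for b a a b:
  [Node [Node b] [Node [Node a] [Node [Node a] [Node b]]]]
  [Node [Node b] [Node [Node [Node a] [Node a]] [Node b]]]
  [Node [Node [Node b] [Node a]] [Node [Node a] [Node b]]]
  [Node [Node [Node b] [Node [Node a] [Node a]]] [Node b]]
  [Node [Node [Node [Node b] [Node a]] [Node a]] [Node b]]

5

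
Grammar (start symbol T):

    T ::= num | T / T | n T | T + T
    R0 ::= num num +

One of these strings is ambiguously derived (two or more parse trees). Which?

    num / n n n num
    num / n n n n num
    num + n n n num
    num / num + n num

num / num + n num

num / n n n num: 1 tree
num / n n n n num: 1 tree
num + n n n num: 1 tree
num / num + n num: 2 trees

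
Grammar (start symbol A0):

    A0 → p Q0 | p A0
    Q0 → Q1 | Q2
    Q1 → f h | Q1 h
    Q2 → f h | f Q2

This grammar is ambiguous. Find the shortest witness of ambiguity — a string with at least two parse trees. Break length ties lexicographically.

length 3: p f h has 2 parse trees

Two derivations of p f h:
  A0 ⇒ p Q0 ⇒ p Q1 ⇒ p f h
  A0 ⇒ p Q0 ⇒ p Q2 ⇒ p f h

p f h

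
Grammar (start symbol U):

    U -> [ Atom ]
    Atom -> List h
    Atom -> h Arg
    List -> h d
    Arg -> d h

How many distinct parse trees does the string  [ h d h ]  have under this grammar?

2

Parse trees for [ h d h ]:
  [U [ [Atom [List h d] h] ]]
  [U [ [Atom h [Arg d h]] ]]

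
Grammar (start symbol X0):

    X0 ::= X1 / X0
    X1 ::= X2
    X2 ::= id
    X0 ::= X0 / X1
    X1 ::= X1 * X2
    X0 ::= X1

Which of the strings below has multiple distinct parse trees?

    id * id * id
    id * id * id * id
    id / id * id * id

id / id * id * id

id * id * id: 1 tree
id * id * id * id: 1 tree
id / id * id * id: 2 trees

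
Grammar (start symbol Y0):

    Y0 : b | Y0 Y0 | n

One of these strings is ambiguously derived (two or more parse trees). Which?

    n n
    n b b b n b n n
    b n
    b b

n b b b n b n n

n n: 1 tree
n b b b n b n n: 429 trees
b n: 1 tree
b b: 1 tree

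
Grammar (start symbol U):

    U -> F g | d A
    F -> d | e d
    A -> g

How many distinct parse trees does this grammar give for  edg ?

1

Parse trees for edg:
  [U [F e d] g]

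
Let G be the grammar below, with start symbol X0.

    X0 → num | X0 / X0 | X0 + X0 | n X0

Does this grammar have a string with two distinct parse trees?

Ambiguous

Witness: n num + num

Derivation 1: X0 ⇒ X0 + X0 ⇒ n X0 + X0 ⇒ n num + X0 ⇒ n num + num
Derivation 2: X0 ⇒ n X0 ⇒ n X0 + X0 ⇒ n num + X0 ⇒ n num + num

Two distinct leftmost derivations for the same string.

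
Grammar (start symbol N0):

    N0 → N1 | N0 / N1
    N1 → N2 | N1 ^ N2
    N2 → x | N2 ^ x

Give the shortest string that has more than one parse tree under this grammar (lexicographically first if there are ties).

length 1: no string has ≥2 trees
length 3: x ^ x has 2 parse trees

Two derivations of x ^ x:
  N0 ⇒ N1 ⇒ N2 ⇒ N2 ^ x ⇒ x ^ x
  N0 ⇒ N1 ⇒ N1 ^ N2 ⇒ N2 ^ N2 ⇒ x ^ N2 ⇒ x ^ x

x ^ x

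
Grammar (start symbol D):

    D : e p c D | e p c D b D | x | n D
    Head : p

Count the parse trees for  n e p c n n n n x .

Parse trees for n e p c n n n n x:
  [D n [D e p c [D n [D n [D n [D n [D x]]]]]]]

1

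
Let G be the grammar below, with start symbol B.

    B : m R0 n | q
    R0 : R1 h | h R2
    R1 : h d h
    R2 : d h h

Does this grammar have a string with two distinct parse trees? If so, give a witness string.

Ambiguous

Witness: m h d h h n

Derivation 1: B ⇒ m R0 n ⇒ m R1 h n ⇒ m h d h h n
Derivation 2: B ⇒ m R0 n ⇒ m h R2 n ⇒ m h d h h n

Two distinct leftmost derivations for the same string.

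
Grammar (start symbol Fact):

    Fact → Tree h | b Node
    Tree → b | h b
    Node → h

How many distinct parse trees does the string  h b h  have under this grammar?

Parse trees for h b h:
  [Fact [Tree h b] h]

1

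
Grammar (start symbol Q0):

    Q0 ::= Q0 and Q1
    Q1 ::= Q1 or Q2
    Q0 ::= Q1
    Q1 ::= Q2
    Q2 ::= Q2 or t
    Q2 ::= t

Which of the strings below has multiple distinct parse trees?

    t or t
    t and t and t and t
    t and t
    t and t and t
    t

t or t: 2 trees
t and t and t and t: 1 tree
t and t: 1 tree
t and t and t: 1 tree
t: 1 tree

t or t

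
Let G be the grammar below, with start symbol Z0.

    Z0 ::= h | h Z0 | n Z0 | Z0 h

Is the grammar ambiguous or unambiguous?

Ambiguous

Witness: h h

Derivation 1: Z0 ⇒ h Z0 ⇒ h h
Derivation 2: Z0 ⇒ Z0 h ⇒ h h

Two distinct leftmost derivations for the same string.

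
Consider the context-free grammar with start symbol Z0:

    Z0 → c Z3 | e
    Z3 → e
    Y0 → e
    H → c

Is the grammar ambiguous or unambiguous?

Only Z0, Z3 are reachable from Z0; ignoring the rest: Each reachable nonterminal has at most one production per leading terminal, and all productions are right-linear; the derivation is determined token-by-token.

Unambiguous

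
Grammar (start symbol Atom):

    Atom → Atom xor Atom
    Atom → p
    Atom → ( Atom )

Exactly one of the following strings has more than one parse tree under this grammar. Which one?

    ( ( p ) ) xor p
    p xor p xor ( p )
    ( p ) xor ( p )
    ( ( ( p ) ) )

( ( p ) ) xor p: 1 tree
p xor p xor ( p ): 2 trees
( p ) xor ( p ): 1 tree
( ( ( p ) ) ): 1 tree

p xor p xor ( p )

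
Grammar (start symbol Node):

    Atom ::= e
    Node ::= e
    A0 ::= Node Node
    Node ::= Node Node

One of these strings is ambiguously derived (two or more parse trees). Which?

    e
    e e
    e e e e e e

e: 1 tree
e e: 1 tree
e e e e e e: 42 trees

e e e e e e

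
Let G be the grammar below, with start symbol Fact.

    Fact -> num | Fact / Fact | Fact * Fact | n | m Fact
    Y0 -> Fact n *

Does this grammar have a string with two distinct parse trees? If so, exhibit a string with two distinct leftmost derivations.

Ambiguous

Witness: m n * n

Derivation 1: Fact ⇒ Fact * Fact ⇒ m Fact * Fact ⇒ m n * Fact ⇒ m n * n
Derivation 2: Fact ⇒ m Fact ⇒ m Fact * Fact ⇒ m n * Fact ⇒ m n * n

Two distinct leftmost derivations for the same string.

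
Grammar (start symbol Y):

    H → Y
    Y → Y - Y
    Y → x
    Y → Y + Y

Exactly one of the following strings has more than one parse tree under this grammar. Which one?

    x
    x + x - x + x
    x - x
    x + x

x + x - x + x

x: 1 tree
x + x - x + x: 5 trees
x - x: 1 tree
x + x: 1 tree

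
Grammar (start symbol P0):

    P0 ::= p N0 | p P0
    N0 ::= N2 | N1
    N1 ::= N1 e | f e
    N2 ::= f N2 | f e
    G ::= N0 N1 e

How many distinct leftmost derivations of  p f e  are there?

2

Parse trees for p f e:
  [P0 p [N0 [N2 f e]]]
  [P0 p [N0 [N1 f e]]]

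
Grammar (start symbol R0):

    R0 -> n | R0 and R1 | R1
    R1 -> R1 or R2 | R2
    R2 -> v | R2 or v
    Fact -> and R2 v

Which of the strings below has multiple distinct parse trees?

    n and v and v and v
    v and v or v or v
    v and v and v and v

n and v and v and v: 1 tree
v and v or v or v: 4 trees
v and v and v and v: 1 tree

v and v or v or v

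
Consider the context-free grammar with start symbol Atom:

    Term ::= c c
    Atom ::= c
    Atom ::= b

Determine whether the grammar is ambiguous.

Unambiguous

Only Atom is reachable from Atom; ignoring the rest: Restricted to the reachable nonterminals, every rule has the form A → t or A → t B, and no two rules for the same A share a first terminal. The grammar encodes a DFA — one run per string.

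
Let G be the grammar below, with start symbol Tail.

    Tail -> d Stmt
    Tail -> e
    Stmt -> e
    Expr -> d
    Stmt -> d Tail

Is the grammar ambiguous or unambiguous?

Only Tail, Stmt are reachable from Tail; ignoring the rest: Restricted to the reachable nonterminals, every rule has the form A → t or A → t B, and no two rules for the same A share a first terminal. The grammar encodes a DFA — one run per string.

Unambiguous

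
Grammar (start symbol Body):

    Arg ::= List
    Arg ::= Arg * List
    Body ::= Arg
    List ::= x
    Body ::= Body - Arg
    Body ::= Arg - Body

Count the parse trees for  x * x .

Parse trees for x * x:
  [Body [Arg [Arg [List x]] * [List x]]]

1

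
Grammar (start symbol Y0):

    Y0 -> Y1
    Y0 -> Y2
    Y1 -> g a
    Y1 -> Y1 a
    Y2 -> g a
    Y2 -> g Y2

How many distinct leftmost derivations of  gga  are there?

Parse trees for gga:
  [Y0 [Y2 g [Y2 g a]]]

1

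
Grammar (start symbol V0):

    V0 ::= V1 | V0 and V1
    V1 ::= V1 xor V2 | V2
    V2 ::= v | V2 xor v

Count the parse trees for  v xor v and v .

2

Parse trees for v xor v and v:
  [V0 [V0 [V1 [V1 [V2 v]] xor [V2 v]]] and [V1 [V2 v]]]
  [V0 [V0 [V1 [V2 [V2 v] xor v]]] and [V1 [V2 v]]]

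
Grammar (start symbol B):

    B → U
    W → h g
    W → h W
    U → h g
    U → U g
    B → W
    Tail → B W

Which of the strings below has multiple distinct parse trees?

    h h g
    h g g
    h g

h g

h h g: 1 tree
h g g: 1 tree
h g: 2 trees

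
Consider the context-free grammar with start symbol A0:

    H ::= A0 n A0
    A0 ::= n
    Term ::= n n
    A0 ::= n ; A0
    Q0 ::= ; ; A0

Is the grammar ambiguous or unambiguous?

Only A0 is reachable from A0; ignoring the rest: Right-recursive list with a separator: after each atom, whether the separator follows determines the rule. One parse per string.

Unambiguous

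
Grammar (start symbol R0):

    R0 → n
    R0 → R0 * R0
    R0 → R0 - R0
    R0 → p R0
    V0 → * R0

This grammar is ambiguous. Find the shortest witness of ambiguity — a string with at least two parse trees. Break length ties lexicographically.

length 1: no string has ≥2 trees
length 2: no string has ≥2 trees
length 3: no string has ≥2 trees
length 4: p n * n has 2 parse trees

Two derivations of p n * n:
  R0 ⇒ R0 * R0 ⇒ p R0 * R0 ⇒ p n * R0 ⇒ p n * n
  R0 ⇒ p R0 ⇒ p R0 * R0 ⇒ p n * R0 ⇒ p n * n

p n * n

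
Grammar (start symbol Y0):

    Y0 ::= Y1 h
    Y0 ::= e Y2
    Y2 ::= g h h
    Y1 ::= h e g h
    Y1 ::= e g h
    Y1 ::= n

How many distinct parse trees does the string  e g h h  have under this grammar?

Parse trees for e g h h:
  [Y0 [Y1 e g h] h]
  [Y0 e [Y2 g h h]]

2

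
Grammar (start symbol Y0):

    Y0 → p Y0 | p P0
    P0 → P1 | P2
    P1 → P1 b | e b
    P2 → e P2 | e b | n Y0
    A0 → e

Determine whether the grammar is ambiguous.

Witness: p e b

Derivation 1: Y0 ⇒ p P0 ⇒ p P1 ⇒ p e b
Derivation 2: Y0 ⇒ p P0 ⇒ p P2 ⇒ p e b

Two distinct leftmost derivations for the same string.

Ambiguous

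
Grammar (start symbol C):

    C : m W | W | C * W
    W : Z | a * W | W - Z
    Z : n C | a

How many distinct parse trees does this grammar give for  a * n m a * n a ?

Parse trees for a * n m a * n a:
  [C [W a * [W [Z n [C m [W a * [W [Z n [C [W [Z a]]]]]]]]]]]
  [C [W a * [W [Z n [C [C m [W [Z a]]] * [W [Z n [C [W [Z a]]]]]]]]]]
  [C [C [W [Z a]]] * [W [Z n [C m [W a * [W [Z n [C [W [Z a]]]]]]]]]]
  [C [C [W [Z a]]] * [W [Z n [C [C m [W [Z a]]] * [W [Z n [C [W [Z a]]]]]]]]]
  [C [C [W a * [W [Z n [C m [W [Z a]]]]]]] * [W [Z n [C [W [Z a]]]]]]
  [C [C [C [W [Z a]]] * [W [Z n [C m [W [Z a]]]]]] * [W [Z n [C [W [Z a]]]]]]

6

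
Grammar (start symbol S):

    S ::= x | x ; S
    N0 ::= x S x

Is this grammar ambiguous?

(N0 is unreachable from S, so its rules don't affect L(S).) Right-recursive list with a separator: after each atom, whether the separator follows determines the rule. One parse per string.

Unambiguous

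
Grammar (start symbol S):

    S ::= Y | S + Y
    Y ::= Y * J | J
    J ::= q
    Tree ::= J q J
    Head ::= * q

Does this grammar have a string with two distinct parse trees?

Unambiguous

Only S, Y, J are reachable from S; ignoring the rest: This is a standard precedence ladder (S over Y over J), with each level left-recursive on its own operator ('+' at S, '*' at Y). That structure is LR(1), hence unambiguous.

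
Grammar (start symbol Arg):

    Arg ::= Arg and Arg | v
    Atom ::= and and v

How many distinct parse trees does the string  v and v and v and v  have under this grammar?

Parse trees for v and v and v and v:
  [Arg [Arg v] and [Arg [Arg v] and [Arg [Arg v] and [Arg v]]]]
  [Arg [Arg v] and [Arg [Arg [Arg v] and [Arg v]] and [Arg v]]]
  [Arg [Arg [Arg v] and [Arg v]] and [Arg [Arg v] and [Arg v]]]
  [Arg [Arg [Arg v] and [Arg [Arg v] and [Arg v]]] and [Arg v]]
  [Arg [Arg [Arg [Arg v] and [Arg v]] and [Arg v]] and [Arg v]]

5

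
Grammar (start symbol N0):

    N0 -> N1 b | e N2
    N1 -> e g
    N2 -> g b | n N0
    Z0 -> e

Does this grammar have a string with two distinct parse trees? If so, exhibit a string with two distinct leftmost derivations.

Ambiguous

Witness: e g b

Derivation 1: N0 ⇒ N1 b ⇒ e g b
Derivation 2: N0 ⇒ e N2 ⇒ e g b

Two distinct leftmost derivations for the same string.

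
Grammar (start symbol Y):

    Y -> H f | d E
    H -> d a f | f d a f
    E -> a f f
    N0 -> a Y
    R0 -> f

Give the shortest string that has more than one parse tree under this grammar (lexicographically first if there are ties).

d a f f

length 4: d a f f has 2 parse trees

Two derivations of d a f f:
  Y ⇒ H f ⇒ d a f f
  Y ⇒ d E ⇒ d a f f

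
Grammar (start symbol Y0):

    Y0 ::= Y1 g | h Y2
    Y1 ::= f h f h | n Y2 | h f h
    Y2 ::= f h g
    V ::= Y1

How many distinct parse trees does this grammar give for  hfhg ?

2

Parse trees for hfhg:
  [Y0 [Y1 h f h] g]
  [Y0 h [Y2 f h g]]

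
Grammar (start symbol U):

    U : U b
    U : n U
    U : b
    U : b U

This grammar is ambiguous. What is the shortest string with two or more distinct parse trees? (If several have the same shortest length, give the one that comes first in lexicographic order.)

b b

length 1: no string has ≥2 trees
length 2: b b has 2 parse trees

Two derivations of b b:
  U ⇒ U b ⇒ b b
  U ⇒ b U ⇒ b b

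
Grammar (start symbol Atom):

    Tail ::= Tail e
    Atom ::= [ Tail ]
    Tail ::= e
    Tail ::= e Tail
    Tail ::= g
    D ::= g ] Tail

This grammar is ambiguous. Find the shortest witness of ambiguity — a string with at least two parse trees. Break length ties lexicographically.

length 3: no string has ≥2 trees
length 4: [ e e ] has 2 parse trees

Two derivations of [ e e ]:
  Atom ⇒ [ Tail ] ⇒ [ Tail e ] ⇒ [ e e ]
  Atom ⇒ [ Tail ] ⇒ [ e Tail ] ⇒ [ e e ]

[ e e ]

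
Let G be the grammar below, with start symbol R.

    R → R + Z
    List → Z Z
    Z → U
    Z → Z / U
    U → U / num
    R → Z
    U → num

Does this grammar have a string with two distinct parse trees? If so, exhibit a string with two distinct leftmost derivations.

Ambiguous

Witness: num / num

Derivation 1: R ⇒ Z ⇒ U ⇒ U / num ⇒ num / num
Derivation 2: R ⇒ Z ⇒ Z / U ⇒ U / U ⇒ num / U ⇒ num / num

Two distinct leftmost derivations for the same string.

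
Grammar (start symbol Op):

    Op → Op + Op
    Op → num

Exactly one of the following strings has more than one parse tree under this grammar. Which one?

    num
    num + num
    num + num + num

num: 1 tree
num + num: 1 tree
num + num + num: 2 trees

num + num + num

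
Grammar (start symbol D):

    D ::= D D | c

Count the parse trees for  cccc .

5

Parse trees for cccc:
  [D [D c] [D [D c] [D [D c] [D c]]]]
  [D [D c] [D [D [D c] [D c]] [D c]]]
  [D [D [D c] [D c]] [D [D c] [D c]]]
  [D [D [D c] [D [D c] [D c]]] [D c]]
  [D [D [D [D c] [D c]] [D c]] [D c]]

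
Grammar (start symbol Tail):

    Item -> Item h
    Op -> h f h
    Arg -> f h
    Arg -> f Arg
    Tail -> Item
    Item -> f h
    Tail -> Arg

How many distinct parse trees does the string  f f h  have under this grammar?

1

Parse trees for f f h:
  [Tail [Arg f [Arg f h]]]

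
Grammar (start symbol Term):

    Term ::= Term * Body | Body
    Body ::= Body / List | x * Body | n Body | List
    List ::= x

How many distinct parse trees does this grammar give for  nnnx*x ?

Parse trees for nnnx*x:
  [Term [Term [Body n [Body n [Body n [Body [List x]]]]]] * [Body [List x]]]
  [Term [Body n [Body n [Body n [Body x * [Body [List x]]]]]]]

2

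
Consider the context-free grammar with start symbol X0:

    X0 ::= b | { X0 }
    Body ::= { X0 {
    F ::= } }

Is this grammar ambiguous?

(Body, F are unreachable from X0, so their rules don't affect L(X0).) L(X0) is { openⁿ atom closeⁿ : n ≥ 0 }. The bracket depth fixes n, and the derivation is forced at every step.

Unambiguous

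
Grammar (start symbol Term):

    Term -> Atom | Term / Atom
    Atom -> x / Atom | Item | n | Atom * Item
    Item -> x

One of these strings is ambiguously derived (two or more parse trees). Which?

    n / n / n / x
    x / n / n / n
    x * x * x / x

x / n / n / n

n / n / n / x: 1 tree
x / n / n / n: 2 trees
x * x * x / x: 1 tree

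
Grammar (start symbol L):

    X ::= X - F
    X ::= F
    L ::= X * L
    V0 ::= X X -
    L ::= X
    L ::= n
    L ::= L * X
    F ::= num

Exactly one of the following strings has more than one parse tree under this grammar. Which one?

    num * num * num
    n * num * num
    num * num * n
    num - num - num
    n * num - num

num * num * num

num * num * num: 4 trees
n * num * num: 1 tree
num * num * n: 1 tree
num - num - num: 1 tree
n * num - num: 1 tree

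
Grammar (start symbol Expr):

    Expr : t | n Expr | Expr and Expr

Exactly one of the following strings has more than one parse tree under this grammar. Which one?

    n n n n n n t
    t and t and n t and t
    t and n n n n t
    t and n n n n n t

t and t and n t and t

n n n n n n t: 1 tree
t and t and n t and t: 7 trees
t and n n n n t: 1 tree
t and n n n n n t: 1 tree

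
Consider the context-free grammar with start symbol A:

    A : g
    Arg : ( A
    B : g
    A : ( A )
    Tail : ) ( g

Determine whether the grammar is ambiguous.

Unambiguous

Only A is reachable from A; ignoring the rest: Each string is a nest of matched brackets around a single atom. An opening bracket forces the recursive rule; an atom forces the base rule.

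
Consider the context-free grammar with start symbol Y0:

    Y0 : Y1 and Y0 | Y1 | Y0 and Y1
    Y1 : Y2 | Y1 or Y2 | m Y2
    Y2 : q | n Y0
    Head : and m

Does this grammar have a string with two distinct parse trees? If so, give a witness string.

Ambiguous

Witness: q and q

Derivation 1: Y0 ⇒ Y1 and Y0 ⇒ Y2 and Y0 ⇒ q and Y0 ⇒ q and Y1 ⇒ q and Y2 ⇒ q and q
Derivation 2: Y0 ⇒ Y0 and Y1 ⇒ Y1 and Y1 ⇒ Y2 and Y1 ⇒ q and Y1 ⇒ q and Y2 ⇒ q and q

Two distinct leftmost derivations for the same string.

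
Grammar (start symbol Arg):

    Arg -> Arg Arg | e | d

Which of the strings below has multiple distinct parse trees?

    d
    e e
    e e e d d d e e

e e e d d d e e

d: 1 tree
e e: 1 tree
e e e d d d e e: 429 trees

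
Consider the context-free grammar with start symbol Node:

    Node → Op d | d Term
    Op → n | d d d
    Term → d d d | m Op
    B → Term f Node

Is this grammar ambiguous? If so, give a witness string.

Witness: d d d d

Derivation 1: Node ⇒ Op d ⇒ d d d d
Derivation 2: Node ⇒ d Term ⇒ d d d d

Two distinct leftmost derivations for the same string.

Ambiguous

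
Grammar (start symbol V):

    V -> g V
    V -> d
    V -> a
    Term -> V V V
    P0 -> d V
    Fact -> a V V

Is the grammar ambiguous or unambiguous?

Unambiguous

(P0, Fact, Term are unreachable from V, so their rules don't affect L(V).) Each reachable nonterminal has at most one production per leading terminal, and all productions are right-linear; the derivation is determined token-by-token.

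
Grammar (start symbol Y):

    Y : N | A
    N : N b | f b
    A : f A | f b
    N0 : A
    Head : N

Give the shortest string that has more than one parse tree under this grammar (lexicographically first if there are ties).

length 2: f b has 2 parse trees

Two derivations of f b:
  Y ⇒ N ⇒ f b
  Y ⇒ A ⇒ f b

f b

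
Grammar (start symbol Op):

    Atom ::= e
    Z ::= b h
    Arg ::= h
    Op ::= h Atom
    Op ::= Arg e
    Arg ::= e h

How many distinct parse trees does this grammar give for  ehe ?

1

Parse trees for ehe:
  [Op [Arg e h] e]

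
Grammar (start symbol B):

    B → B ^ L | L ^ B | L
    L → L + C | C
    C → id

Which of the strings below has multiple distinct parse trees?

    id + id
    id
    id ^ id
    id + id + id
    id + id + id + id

id + id: 1 tree
id: 1 tree
id ^ id: 2 trees
id + id + id: 1 tree
id + id + id + id: 1 tree

id ^ id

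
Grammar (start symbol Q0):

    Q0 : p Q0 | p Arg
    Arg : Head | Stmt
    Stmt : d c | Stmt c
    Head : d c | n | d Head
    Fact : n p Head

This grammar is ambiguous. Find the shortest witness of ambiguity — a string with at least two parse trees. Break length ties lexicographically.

p d c

length 2: no string has ≥2 trees
length 3: p d c has 2 parse trees

Two derivations of p d c:
  Q0 ⇒ p Arg ⇒ p Head ⇒ p d c
  Q0 ⇒ p Arg ⇒ p Stmt ⇒ p d c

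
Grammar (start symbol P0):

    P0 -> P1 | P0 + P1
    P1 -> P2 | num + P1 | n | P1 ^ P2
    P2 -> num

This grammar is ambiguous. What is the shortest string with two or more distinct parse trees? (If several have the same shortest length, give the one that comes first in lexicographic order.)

num + n

length 1: no string has ≥2 trees
length 3: num + n has 2 parse trees

Two derivations of num + n:
  P0 ⇒ P1 ⇒ num + P1 ⇒ num + n
  P0 ⇒ P0 + P1 ⇒ P1 + P1 ⇒ P2 + P1 ⇒ num + P1 ⇒ num + n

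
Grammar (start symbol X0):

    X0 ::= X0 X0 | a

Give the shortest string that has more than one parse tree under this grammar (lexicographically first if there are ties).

a a a

length 1: no string has ≥2 trees
length 2: no string has ≥2 trees
length 3: a a a has 2 parse trees

Two derivations of a a a:
  X0 ⇒ X0 X0 ⇒ X0 X0 X0 ⇒ a X0 X0 ⇒ a a X0 ⇒ a a a
  X0 ⇒ X0 X0 ⇒ a X0 ⇒ a X0 X0 ⇒ a a X0 ⇒ a a a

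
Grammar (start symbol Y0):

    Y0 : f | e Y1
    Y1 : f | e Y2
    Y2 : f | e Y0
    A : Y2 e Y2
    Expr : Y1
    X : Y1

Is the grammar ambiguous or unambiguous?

Only Y0, Y1, Y2 are reachable from Y0; ignoring the rest: Each reachable nonterminal has at most one production per leading terminal, and all productions are right-linear; the derivation is determined token-by-token.

Unambiguous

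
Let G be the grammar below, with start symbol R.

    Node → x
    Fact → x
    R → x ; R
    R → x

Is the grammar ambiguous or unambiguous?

Unambiguous

(Fact, Node are unreachable from R, so their rules don't affect L(R).) The reachable grammar is A → atom sep A | atom. Each atom is followed by either the separator (recurse) or end-of-string (stop) — no choice point.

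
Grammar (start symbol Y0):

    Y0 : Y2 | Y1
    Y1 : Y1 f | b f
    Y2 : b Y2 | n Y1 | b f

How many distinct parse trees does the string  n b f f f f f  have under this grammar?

1

Parse trees for n b f f f f f:
  [Y0 [Y2 n [Y1 [Y1 [Y1 [Y1 [Y1 b f] f] f] f] f]]]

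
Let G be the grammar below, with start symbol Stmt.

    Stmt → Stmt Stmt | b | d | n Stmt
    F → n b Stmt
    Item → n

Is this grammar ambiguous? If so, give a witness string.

Witness: b b b

Derivation 1: Stmt ⇒ Stmt Stmt ⇒ Stmt Stmt Stmt ⇒ b Stmt Stmt ⇒ b b Stmt ⇒ b b b
Derivation 2: Stmt ⇒ Stmt Stmt ⇒ b Stmt ⇒ b Stmt Stmt ⇒ b b Stmt ⇒ b b b

Two distinct leftmost derivations for the same string.

Ambiguous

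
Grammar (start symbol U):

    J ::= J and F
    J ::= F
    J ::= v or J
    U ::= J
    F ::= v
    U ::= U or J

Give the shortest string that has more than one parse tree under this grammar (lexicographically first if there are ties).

v or v

length 1: no string has ≥2 trees
length 3: v or v has 2 parse trees

Two derivations of v or v:
  U ⇒ J ⇒ v or J ⇒ v or F ⇒ v or v
  U ⇒ U or J ⇒ J or J ⇒ F or J ⇒ v or J ⇒ v or F ⇒ v or v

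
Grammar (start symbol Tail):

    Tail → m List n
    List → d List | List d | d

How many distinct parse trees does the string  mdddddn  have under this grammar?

16

Parse trees for mdddddn (showing first 6 of 16):
  [Tail m [List d [List d [List d [List d [List d]]]]] n]
  [Tail m [List d [List d [List d [List [List d] d]]]] n]
  [Tail m [List d [List d [List [List d [List d]] d]]] n]
  [Tail m [List d [List d [List [List [List d] d] d]]] n]
  [Tail m [List d [List [List d [List d [List d]]] d]] n]
  [Tail m [List d [List [List d [List [List d] d]] d]] n]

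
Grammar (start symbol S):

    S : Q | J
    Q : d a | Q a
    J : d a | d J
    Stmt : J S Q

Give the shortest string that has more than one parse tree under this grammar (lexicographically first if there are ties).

length 2: d a has 2 parse trees

Two derivations of d a:
  S ⇒ Q ⇒ d a
  S ⇒ J ⇒ d a

d a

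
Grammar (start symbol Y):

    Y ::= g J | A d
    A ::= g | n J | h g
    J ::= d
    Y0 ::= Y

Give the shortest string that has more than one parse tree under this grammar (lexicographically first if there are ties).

g d

length 2: g d has 2 parse trees

Two derivations of g d:
  Y ⇒ g J ⇒ g d
  Y ⇒ A d ⇒ g d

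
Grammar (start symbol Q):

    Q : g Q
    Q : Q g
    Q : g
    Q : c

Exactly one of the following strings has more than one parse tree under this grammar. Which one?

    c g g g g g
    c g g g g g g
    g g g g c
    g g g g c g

g g g g c g

c g g g g g: 1 tree
c g g g g g g: 1 tree
g g g g c: 1 tree
g g g g c g: 5 trees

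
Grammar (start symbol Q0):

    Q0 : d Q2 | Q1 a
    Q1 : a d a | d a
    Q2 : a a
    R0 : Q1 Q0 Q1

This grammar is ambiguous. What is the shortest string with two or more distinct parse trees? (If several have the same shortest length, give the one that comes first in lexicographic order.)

d a a

length 3: d a a has 2 parse trees

Two derivations of d a a:
  Q0 ⇒ d Q2 ⇒ d a a
  Q0 ⇒ Q1 a ⇒ d a a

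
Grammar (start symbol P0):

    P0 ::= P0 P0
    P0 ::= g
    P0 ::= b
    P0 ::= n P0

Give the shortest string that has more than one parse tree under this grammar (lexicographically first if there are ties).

length 1: no string has ≥2 trees
length 2: no string has ≥2 trees
length 3: b b b has 2 parse trees

Two derivations of b b b:
  P0 ⇒ P0 P0 ⇒ P0 P0 P0 ⇒ b P0 P0 ⇒ b b P0 ⇒ b b b
  P0 ⇒ P0 P0 ⇒ b P0 ⇒ b P0 P0 ⇒ b b P0 ⇒ b b b

b b b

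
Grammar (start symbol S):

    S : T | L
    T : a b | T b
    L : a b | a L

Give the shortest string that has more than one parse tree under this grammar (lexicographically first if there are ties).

a b

length 2: a b has 2 parse trees

Two derivations of a b:
  S ⇒ T ⇒ a b
  S ⇒ L ⇒ a b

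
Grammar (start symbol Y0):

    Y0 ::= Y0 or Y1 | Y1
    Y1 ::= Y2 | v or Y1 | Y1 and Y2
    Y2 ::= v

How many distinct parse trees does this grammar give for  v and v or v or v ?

2

Parse trees for v and v or v or v:
  [Y0 [Y0 [Y1 [Y1 [Y2 v]] and [Y2 v]]] or [Y1 v or [Y1 [Y2 v]]]]
  [Y0 [Y0 [Y0 [Y1 [Y1 [Y2 v]] and [Y2 v]]] or [Y1 [Y2 v]]] or [Y1 [Y2 v]]]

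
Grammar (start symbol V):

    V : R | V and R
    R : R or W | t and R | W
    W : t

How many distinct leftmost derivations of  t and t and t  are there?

Parse trees for t and t and t:
  [V [R t and [R t and [R [W t]]]]]
  [V [V [R [W t]]] and [R t and [R [W t]]]]
  [V [V [R t and [R [W t]]]] and [R [W t]]]
  [V [V [V [R [W t]]] and [R [W t]]] and [R [W t]]]

4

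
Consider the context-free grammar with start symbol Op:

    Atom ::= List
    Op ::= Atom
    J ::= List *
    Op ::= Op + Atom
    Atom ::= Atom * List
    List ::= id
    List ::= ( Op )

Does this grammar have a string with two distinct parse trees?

Unambiguous

(J is unreachable from Op, so its rules don't affect L(Op).) This is a standard precedence ladder (Op over Atom over List), with each level left-recursive on its own operator ('+' at Op, '*' at Atom). That structure is LR(1), hence unambiguous.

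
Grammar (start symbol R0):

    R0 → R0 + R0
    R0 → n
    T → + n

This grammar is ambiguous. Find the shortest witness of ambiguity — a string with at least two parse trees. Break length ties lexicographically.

n + n + n

length 1: no string has ≥2 trees
length 3: no string has ≥2 trees
length 5: n + n + n has 2 parse trees

Two derivations of n + n + n:
  R0 ⇒ R0 + R0 ⇒ R0 + R0 + R0 ⇒ n + R0 + R0 ⇒ n + n + R0 ⇒ n + n + n
  R0 ⇒ R0 + R0 ⇒ n + R0 ⇒ n + R0 + R0 ⇒ n + n + R0 ⇒ n + n + n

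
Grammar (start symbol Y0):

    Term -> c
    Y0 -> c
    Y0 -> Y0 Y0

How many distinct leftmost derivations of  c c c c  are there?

5

Parse trees for c c c c:
  [Y0 [Y0 c] [Y0 [Y0 c] [Y0 [Y0 c] [Y0 c]]]]
  [Y0 [Y0 c] [Y0 [Y0 [Y0 c] [Y0 c]] [Y0 c]]]
  [Y0 [Y0 [Y0 c] [Y0 c]] [Y0 [Y0 c] [Y0 c]]]
  [Y0 [Y0 [Y0 c] [Y0 [Y0 c] [Y0 c]]] [Y0 c]]
  [Y0 [Y0 [Y0 [Y0 c] [Y0 c]] [Y0 c]] [Y0 c]]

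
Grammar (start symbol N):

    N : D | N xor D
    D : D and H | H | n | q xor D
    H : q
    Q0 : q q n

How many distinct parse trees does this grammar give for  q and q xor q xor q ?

Parse trees for q and q xor q xor q:
  [N [N [D [D [H q]] and [H q]]] xor [D q xor [D [H q]]]]
  [N [N [N [D [D [H q]] and [H q]]] xor [D [H q]]] xor [D [H q]]]

2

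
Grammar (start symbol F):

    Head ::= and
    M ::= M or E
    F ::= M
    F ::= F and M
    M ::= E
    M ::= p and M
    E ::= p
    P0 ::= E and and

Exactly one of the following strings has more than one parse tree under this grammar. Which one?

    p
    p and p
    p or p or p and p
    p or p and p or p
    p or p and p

p: 1 tree
p and p: 2 trees
p or p or p and p: 1 tree
p or p and p or p: 1 tree
p or p and p: 1 tree

p and p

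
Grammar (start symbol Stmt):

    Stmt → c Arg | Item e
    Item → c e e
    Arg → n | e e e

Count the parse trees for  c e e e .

Parse trees for c e e e:
  [Stmt c [Arg e e e]]
  [Stmt [Item c e e] e]

2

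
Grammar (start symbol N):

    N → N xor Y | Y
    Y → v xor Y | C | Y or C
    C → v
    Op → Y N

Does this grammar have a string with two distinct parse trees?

Ambiguous

Witness: v xor v

Derivation 1: N ⇒ N xor Y ⇒ Y xor Y ⇒ C xor Y ⇒ v xor Y ⇒ v xor C ⇒ v xor v
Derivation 2: N ⇒ Y ⇒ v xor Y ⇒ v xor C ⇒ v xor v

Two distinct leftmost derivations for the same string.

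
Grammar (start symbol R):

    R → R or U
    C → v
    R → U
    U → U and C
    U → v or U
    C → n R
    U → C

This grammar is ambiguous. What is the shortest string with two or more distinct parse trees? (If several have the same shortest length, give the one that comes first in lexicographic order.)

length 1: no string has ≥2 trees
length 2: no string has ≥2 trees
length 3: v or v has 2 parse trees

Two derivations of v or v:
  R ⇒ R or U ⇒ U or U ⇒ C or U ⇒ v or U ⇒ v or C ⇒ v or v
  R ⇒ U ⇒ v or U ⇒ v or C ⇒ v or v

v or v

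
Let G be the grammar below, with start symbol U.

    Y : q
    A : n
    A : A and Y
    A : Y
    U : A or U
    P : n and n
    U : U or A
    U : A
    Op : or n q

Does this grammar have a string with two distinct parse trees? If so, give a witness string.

Witness: n or n

Derivation 1: U ⇒ A or U ⇒ n or U ⇒ n or A ⇒ n or n
Derivation 2: U ⇒ U or A ⇒ A or A ⇒ n or A ⇒ n or n

Two distinct leftmost derivations for the same string.

Ambiguous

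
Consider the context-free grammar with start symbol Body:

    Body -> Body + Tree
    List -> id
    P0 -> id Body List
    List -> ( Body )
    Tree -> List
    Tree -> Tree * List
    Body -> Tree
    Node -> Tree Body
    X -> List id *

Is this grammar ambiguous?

Only Body, Tree, List are reachable from Body; ignoring the rest: This is a standard precedence ladder (Body over Tree over List), with each level left-recursive on its own operator ('+' at Body, '*' at Tree). That structure is LR(1), hence unambiguous.

Unambiguous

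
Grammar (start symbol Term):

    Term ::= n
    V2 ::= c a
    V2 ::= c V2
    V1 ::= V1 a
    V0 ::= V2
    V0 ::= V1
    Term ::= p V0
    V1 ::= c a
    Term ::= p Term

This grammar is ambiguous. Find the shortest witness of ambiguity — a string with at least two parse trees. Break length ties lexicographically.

length 1: no string has ≥2 trees
length 2: no string has ≥2 trees
length 3: p c a has 2 parse trees

Two derivations of p c a:
  Term ⇒ p V0 ⇒ p V2 ⇒ p c a
  Term ⇒ p V0 ⇒ p V1 ⇒ p c a

p c a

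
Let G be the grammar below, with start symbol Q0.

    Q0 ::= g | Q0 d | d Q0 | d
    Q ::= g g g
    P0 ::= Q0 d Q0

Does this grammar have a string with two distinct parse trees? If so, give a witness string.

Witness: d d

Derivation 1: Q0 ⇒ Q0 d ⇒ d d
Derivation 2: Q0 ⇒ d Q0 ⇒ d d

Two distinct leftmost derivations for the same string.

Ambiguous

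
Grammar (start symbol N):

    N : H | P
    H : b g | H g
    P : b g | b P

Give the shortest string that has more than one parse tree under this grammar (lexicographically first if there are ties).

b g

length 2: b g has 2 parse trees

Two derivations of b g:
  N ⇒ H ⇒ b g
  N ⇒ P ⇒ b g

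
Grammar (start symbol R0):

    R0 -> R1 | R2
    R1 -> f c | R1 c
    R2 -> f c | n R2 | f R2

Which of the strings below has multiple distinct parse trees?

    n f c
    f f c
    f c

f c

n f c: 1 tree
f f c: 1 tree
f c: 2 trees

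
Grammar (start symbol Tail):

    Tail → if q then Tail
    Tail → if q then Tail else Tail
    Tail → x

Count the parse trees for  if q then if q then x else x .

2

Parse trees for if q then if q then x else x:
  [Tail if q then [Tail if q then [Tail x] else [Tail x]]]
  [Tail if q then [Tail if q then [Tail x]] else [Tail x]]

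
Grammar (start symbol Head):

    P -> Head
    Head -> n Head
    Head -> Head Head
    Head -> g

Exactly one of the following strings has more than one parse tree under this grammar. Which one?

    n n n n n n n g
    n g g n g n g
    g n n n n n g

n n n n n n n g: 1 tree
n g g n g n g: 19 trees
g n n n n n g: 1 tree

n g g n g n g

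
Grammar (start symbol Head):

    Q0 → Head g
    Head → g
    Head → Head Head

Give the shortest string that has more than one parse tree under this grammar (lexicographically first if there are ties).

g g g

length 1: no string has ≥2 trees
length 2: no string has ≥2 trees
length 3: g g g has 2 parse trees

Two derivations of g g g:
  Head ⇒ Head Head ⇒ g Head ⇒ g Head Head ⇒ g g Head ⇒ g g g
  Head ⇒ Head Head ⇒ Head Head Head ⇒ g Head Head ⇒ g g Head ⇒ g g g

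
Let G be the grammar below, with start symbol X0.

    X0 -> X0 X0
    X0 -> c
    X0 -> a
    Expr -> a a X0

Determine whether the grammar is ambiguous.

Witness: a a a

Derivation 1: X0 ⇒ X0 X0 ⇒ X0 X0 X0 ⇒ a X0 X0 ⇒ a a X0 ⇒ a a a
Derivation 2: X0 ⇒ X0 X0 ⇒ a X0 ⇒ a X0 X0 ⇒ a a X0 ⇒ a a a

Two distinct leftmost derivations for the same string.

Ambiguous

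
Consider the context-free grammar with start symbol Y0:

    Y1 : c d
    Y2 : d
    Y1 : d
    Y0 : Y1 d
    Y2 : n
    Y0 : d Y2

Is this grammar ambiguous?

Witness: d d

Derivation 1: Y0 ⇒ Y1 d ⇒ d d
Derivation 2: Y0 ⇒ d Y2 ⇒ d d

Two distinct leftmost derivations for the same string.

Ambiguous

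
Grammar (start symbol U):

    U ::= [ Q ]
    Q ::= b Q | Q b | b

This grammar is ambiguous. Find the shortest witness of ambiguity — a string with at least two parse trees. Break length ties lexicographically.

length 3: no string has ≥2 trees
length 4: [ b b ] has 2 parse trees

Two derivations of [ b b ]:
  U ⇒ [ Q ] ⇒ [ b Q ] ⇒ [ b b ]
  U ⇒ [ Q ] ⇒ [ Q b ] ⇒ [ b b ]

[ b b ]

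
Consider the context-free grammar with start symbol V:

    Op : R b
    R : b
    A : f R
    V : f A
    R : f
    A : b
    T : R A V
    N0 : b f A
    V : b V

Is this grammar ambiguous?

Unambiguous

Only V, A, R are reachable from V; ignoring the rest: Restricted to the reachable nonterminals, every rule has the form A → t or A → t B, and no two rules for the same A share a first terminal. The grammar encodes a DFA — one run per string.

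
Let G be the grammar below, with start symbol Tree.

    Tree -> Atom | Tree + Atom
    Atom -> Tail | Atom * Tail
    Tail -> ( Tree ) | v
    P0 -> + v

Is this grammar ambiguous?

Unambiguous

Only Tree, Atom, Tail are reachable from Tree; ignoring the rest: Tree → Tree + Atom | Atom  ;  Atom → Atom * Tail | Tail  — a left-associative chain with Tail at the bottom. Each string factors uniquely by precedence.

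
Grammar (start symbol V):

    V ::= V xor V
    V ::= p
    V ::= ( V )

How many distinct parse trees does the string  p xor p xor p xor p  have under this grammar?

Parse trees for p xor p xor p xor p:
  [V [V p] xor [V [V p] xor [V [V p] xor [V p]]]]
  [V [V p] xor [V [V [V p] xor [V p]] xor [V p]]]
  [V [V [V p] xor [V p]] xor [V [V p] xor [V p]]]
  [V [V [V p] xor [V [V p] xor [V p]]] xor [V p]]
  [V [V [V [V p] xor [V p]] xor [V p]] xor [V p]]

5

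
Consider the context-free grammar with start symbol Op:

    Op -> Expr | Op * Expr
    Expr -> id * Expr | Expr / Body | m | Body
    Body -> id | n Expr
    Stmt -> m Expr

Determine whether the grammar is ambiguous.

Ambiguous

Witness: id * id

Derivation 1: Op ⇒ Expr ⇒ id * Expr ⇒ id * Body ⇒ id * id
Derivation 2: Op ⇒ Op * Expr ⇒ Expr * Expr ⇒ Body * Expr ⇒ id * Expr ⇒ id * Body ⇒ id * id

Two distinct leftmost derivations for the same string.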